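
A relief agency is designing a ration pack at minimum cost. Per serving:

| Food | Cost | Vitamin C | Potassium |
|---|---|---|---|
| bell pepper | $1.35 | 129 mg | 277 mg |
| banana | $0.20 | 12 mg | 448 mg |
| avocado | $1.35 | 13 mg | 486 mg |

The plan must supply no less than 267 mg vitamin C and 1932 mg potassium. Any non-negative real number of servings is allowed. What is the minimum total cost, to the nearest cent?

$3.03

Two binding constraints pin down two serving amounts, so the optimal mix uses at most two foods. The candidates are each food alone (scaled to the tighter of vitamin C/potassium) and each pair with both constraints tight.
bell pepper only: max(267/129, 1932/277) = 6.975 servings → $9.42.
banana only: max(267/12, 1932/448) = 22.25 servings → $4.45.
avocado only: max(267/13, 1932/486) = 20.54 servings → $27.73.
bell pepper + banana with both tight: 1.77 servings and 3.218 servings → $3.03.
bell pepper + avocado with both tight: 1.771 servings and 2.966 servings → $6.39.
banana + avocado: intersection lies outside the first quadrant.
So the least-cost plan costs $3.03.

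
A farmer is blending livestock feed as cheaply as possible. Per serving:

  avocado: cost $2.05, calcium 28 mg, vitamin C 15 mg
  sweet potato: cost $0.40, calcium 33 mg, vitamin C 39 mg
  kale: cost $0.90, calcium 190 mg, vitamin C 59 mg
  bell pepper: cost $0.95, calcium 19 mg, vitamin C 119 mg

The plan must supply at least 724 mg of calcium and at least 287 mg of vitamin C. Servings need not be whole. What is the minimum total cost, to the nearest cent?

$3.90

avocado only: max(724/28, 287/15) = 25.86 servings → $53.01.
sweet potato only: max(724/33, 287/39) = 21.94 servings → $8.78.
kale only: max(724/190, 287/59) = 4.864 servings → $4.38.
bell pepper only: max(724/19, 287/119) = 38.11 servings → $36.20.
avocado + sweet potato: intersection lies outside the first quadrant.
avocado + kale with both tight: 9.861 servings and 2.357 servings → $22.34.
avocado + bell pepper: the both-tight solution has a negative serving — not a feasible corner.
sweet potato + kale with both tight: 2.163 servings and 3.435 servings → $3.96.
sweet potato + bell pepper: intersection lies outside the first quadrant.
kale + bell pepper with both tight: 3.756 servings and 0.5498 servings → $3.90.
Cheapest feasible corner: $3.90.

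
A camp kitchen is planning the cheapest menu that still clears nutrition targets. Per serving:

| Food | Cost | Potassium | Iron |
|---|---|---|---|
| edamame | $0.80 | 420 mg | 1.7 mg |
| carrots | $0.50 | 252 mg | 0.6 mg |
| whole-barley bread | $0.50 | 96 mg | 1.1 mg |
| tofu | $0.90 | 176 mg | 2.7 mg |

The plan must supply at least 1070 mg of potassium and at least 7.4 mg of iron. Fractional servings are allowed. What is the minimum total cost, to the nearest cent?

The cheapest plan sits at a corner of the feasible region — with two constraints it uses at most two foods.
edamame only: max(1070/420, 7.4/1.7) = 4.353 servings → $3.48.
carrots only: max(1070/252, 7.4/0.6) = 12.33 servings → $6.17.
whole-barley bread only: max(1070/96, 7.4/1.1) = 11.15 servings → $5.57.
tofu only: max(1070/176, 7.4/2.7) = 6.08 servings → $5.47.
edamame + carrots with both targets exact would need a negative amount; discard.
edamame + whole-barley bread with both tight: 1.562 servings and 4.314 servings → $3.41.
edamame + tofu with both tight: 1.901 servings and 1.544 servings → $2.91.
carrots + whole-barley bread with both tight: 2.125 servings and 5.568 servings → $3.85.
carrots + tofu with both tight: 2.76 servings and 2.127 servings → $3.29.
whole-barley bread + tofu: intersection lies outside the first quadrant.
So the least-cost plan costs $2.91.

$2.91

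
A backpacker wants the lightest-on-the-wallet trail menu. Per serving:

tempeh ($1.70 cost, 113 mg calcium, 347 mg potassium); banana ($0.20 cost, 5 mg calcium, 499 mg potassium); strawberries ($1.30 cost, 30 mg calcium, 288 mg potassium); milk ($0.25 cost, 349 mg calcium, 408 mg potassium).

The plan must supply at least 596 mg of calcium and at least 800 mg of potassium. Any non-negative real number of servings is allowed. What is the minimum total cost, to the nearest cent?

tempeh only: max(596/113, 800/347) = 5.274 servings → $8.97.
banana only: max(596/5, 800/499) = 119.2 servings → $23.84.
strawberries only: max(596/30, 800/288) = 19.87 servings → $25.83.
milk only: max(596/349, 800/408) = 1.961 servings → $0.49.
tempeh + banana with both targets exact would need a negative amount; discard.
tempeh + strawberries: the both-tight solution has a negative serving — not a feasible corner.
tempeh + milk with both tight: 0.4804 servings and 1.552 servings → $1.20.
banana + strawberries: the both-tight solution has a negative serving — not a feasible corner.
banana + milk with both tight: 0.2094 servings and 1.705 servings → $0.47.
strawberries + milk with both tight: 0.4082 servings and 1.673 servings → $0.95.
So the least-cost plan costs $0.47.

$0.47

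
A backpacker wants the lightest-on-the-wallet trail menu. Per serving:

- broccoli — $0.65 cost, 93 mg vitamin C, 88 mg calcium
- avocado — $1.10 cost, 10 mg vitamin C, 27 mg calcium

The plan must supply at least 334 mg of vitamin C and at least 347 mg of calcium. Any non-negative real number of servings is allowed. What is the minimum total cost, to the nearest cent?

This is a tiny linear program; its minimum lies at a vertex of the feasible set. List the vertices and price them.
broccoli only: max(334/93, 347/88) = 3.943 servings → $2.56.
avocado only: max(334/10, 347/27) = 33.4 servings → $36.74.
broccoli + avocado with both tight: 3.402 servings and 1.765 servings → $4.15.
The minimum over all feasible corners is $2.56.

$2.56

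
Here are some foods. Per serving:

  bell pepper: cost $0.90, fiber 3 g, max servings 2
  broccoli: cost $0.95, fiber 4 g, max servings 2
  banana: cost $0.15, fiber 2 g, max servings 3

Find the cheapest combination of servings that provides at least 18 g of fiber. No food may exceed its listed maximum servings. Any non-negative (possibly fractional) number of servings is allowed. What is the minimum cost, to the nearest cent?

$3.55

Cost per g of fiber: banana $0.0750, broccoli $0.2375, bell pepper $0.3000.
Take 3 servings of banana: +6.0 g fiber for $0.45 (total $0.45, still need 12.0 g).
Take 2 servings of broccoli: +8.0 g fiber for $1.90 (total $2.35, still need 4.0 g).
Take 1.333 servings of bell pepper: +4.0 g fiber for $1.20 (total $3.55, still need 0.0 g).
Filling from the cheapest source first is optimal under one linear minimum: $3.55.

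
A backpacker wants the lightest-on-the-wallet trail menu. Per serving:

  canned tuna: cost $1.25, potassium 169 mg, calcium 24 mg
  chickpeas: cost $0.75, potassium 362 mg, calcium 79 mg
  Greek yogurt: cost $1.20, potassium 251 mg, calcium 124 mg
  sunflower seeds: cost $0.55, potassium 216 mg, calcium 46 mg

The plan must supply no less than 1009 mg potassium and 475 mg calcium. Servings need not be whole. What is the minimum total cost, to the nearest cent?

$4.51

Two binding constraints pin down two serving amounts, so the optimal mix uses at most two foods. The candidates are each food alone (scaled to the tighter of potassium/calcium) and each pair with both constraints tight.
canned tuna only: max(1009/169, 475/24) = 19.79 servings → $24.74.
chickpeas only: max(1009/362, 475/79) = 6.013 servings → $4.51.
Greek yogurt only: max(1009/251, 475/124) = 4.02 servings → $4.82.
sunflower seeds only: max(1009/216, 475/46) = 10.33 servings → $5.68.
canned tuna + chickpeas: the both-tight solution has a negative serving — not a feasible corner.
canned tuna + Greek yogurt with both tight: 0.3945 servings and 3.754 servings → $5.00.
canned tuna + sunflower seeds: the both-tight solution has a negative serving — not a feasible corner.
chickpeas + Greek yogurt with both tight: 0.2351 servings and 3.681 servings → $4.59.
chickpeas + sunflower seeds with both targets exact would need a negative amount; discard.
Greek yogurt + sunflower seeds with both tight: 3.687 servings and 0.3866 servings → $4.64.
So the least-cost plan costs $4.51.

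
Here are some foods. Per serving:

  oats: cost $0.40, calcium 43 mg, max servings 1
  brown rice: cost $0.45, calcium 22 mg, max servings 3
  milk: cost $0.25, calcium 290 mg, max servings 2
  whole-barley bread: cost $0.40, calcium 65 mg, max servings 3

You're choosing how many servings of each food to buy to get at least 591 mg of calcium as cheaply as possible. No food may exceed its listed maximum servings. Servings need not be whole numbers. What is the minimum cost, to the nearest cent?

$0.57

Cost per mg of calcium: milk $0.0009, whole-barley bread $0.0062, oats $0.0093, brown rice $0.0205.
Take 2 servings of milk: +580.0 mg calcium for $0.50 (total $0.50, still need 11.0 mg).
Take 0.1692 servings of whole-barley bread: +11.0 mg calcium for $0.07 (total $0.57, still need 0.0 mg).
Filling from the cheapest source first is optimal under one linear minimum: $0.57.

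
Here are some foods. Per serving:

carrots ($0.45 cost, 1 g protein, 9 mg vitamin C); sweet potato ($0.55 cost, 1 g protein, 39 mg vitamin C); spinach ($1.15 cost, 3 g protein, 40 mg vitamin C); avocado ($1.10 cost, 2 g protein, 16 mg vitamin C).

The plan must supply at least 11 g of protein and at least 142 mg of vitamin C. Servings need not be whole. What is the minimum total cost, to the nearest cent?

$4.22

A basic optimal solution has at most two foods positive. Try each food alone and each pair with both targets met exactly.
carrots only: max(11/1, 142/9) = 15.78 servings → $7.10.
sweet potato only: max(11/1, 142/39) = 11 servings → $6.05.
spinach only: max(11/3, 142/40) = 3.667 servings → $4.22.
avocado only: max(11/2, 142/16) = 8.875 servings → $9.76.
carrots + sweet potato with both tight: 9.567 servings and 1.433 servings → $5.09.
carrots + spinach with both tight: 1.077 servings and 3.308 servings → $4.29.
carrots + avocado with both targets exact would need a negative amount; discard.
sweet potato + spinach with both targets exact would need a negative amount; discard.
sweet potato + avocado with both tight: 1.742 servings and 4.629 servings → $6.05.
spinach + avocado with both tight: 3.375 servings and 0.4375 servings → $4.36.
The minimum over all feasible corners is $4.22.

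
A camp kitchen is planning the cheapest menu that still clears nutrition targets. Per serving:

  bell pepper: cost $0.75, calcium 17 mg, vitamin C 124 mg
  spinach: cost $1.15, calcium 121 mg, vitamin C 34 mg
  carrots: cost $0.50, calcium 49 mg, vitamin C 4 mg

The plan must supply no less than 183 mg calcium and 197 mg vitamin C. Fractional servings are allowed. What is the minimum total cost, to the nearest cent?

Minimising a linear cost over {calcium ≥ 183, vitamin C ≥ 197, servings ≥ 0} — the optimum is at a vertex, using one or two foods.
bell pepper only: max(183/17, 197/124) = 10.76 servings → $8.07.
spinach only: max(183/121, 197/34) = 5.794 servings → $6.66.
carrots only: max(183/49, 197/4) = 49.25 servings → $24.62.
bell pepper + spinach with both tight: 1.221 servings and 1.341 servings → $2.46.
bell pepper + carrots with both tight: 1.485 servings and 3.22 servings → $2.72.
spinach + carrots with both targets exact would need a negative amount; discard.
So the least-cost plan costs $2.46.

$2.46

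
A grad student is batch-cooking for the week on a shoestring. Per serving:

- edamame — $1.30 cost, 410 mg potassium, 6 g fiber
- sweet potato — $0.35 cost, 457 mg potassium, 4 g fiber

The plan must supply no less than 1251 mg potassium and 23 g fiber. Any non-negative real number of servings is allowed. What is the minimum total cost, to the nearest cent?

This is a tiny linear program; its minimum lies at a vertex of the feasible set. List the vertices and price them.
edamame only: max(1251/410, 23/6) = 3.833 servings → $4.98.
sweet potato only: max(1251/457, 23/4) = 5.75 servings → $2.01.
edamame + sweet potato with both targets exact would need a negative amount; discard.
The minimum over all feasible corners is $2.01.

$2.01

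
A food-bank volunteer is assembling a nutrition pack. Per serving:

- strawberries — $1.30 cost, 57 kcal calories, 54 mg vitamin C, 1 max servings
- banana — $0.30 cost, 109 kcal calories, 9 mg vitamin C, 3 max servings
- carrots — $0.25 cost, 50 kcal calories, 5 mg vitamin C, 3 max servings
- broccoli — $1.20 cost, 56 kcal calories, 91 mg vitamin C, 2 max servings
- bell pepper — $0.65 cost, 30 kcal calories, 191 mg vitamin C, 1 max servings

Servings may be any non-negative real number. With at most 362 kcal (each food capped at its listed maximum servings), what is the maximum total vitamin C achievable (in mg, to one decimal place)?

Vitamin C per kcal: bell pepper 6.367, broccoli 1.625, strawberries 0.9474, carrots 0.1, banana 0.08257.
Take 1 serving of bell pepper: uses 30 kcal, +191.0 mg vitamin C (running total 191.0 mg).
Take 2 servings of broccoli: uses 112 kcal, +182.0 mg vitamin C (running total 373.0 mg).
Take 1 serving of strawberries: uses 57 kcal, +54.0 mg vitamin C (running total 427.0 mg).
Take 3 servings of carrots: uses 150 kcal, +15.0 mg vitamin C (running total 442.0 mg).
Take 0.1193 servings of banana: uses 13 kcal, +1.1 mg vitamin C (running total 443.1 mg).
Greedy by best ratio exhausts the calories allowance optimally: 443.1 mg.

443.1 mg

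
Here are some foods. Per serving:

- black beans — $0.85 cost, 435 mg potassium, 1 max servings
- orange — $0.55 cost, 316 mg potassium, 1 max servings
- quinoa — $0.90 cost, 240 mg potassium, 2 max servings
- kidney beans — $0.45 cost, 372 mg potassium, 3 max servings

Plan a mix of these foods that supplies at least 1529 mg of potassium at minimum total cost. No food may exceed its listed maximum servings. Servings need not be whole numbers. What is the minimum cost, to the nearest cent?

$2.09

Cost per mg of potassium: kidney beans $0.0012, orange $0.0017, black beans $0.0020, quinoa $0.0037.
Take 3 servings of kidney beans: +1116.0 mg potassium for $1.35 (total $1.35, still need 413.0 mg).
Take 1 serving of orange: +316.0 mg potassium for $0.55 (total $1.90, still need 97.0 mg).
Take 0.223 servings of black beans: +97.0 mg potassium for $0.19 (total $2.09, still need 0.0 mg).
Greedy by cheapest-per-mg is optimal for a single linear constraint, so the minimum cost is $2.09.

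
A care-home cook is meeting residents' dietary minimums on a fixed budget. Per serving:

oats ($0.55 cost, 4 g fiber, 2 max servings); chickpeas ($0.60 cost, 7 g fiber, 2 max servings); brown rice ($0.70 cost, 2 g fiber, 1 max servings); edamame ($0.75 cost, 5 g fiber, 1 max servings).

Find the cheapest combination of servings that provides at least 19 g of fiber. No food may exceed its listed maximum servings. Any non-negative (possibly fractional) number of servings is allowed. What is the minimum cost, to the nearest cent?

$1.89

Cost per g of fiber: chickpeas $0.0857, oats $0.1375, edamame $0.1500, brown rice $0.3500.
Take 2 servings of chickpeas: +14.0 g fiber for $1.20 (total $1.20, still need 5.0 g).
Take 1.25 servings of oats: +5.0 g fiber for $0.69 (total $1.89, still need 0.0 g).
Filling from the cheapest source first is optimal under one linear minimum: $1.89.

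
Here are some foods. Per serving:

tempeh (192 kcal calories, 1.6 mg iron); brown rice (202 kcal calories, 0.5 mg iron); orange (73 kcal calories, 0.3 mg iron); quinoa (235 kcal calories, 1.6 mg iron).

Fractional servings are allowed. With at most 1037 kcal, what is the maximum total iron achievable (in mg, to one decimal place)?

8.6 mg

Iron per kcal: tempeh 0.008333, quinoa 0.006809, orange 0.00411, brown rice 0.002475.
With no serving limits, spend the whole calories allowance on tempeh: 1037 kcal / 192 kcal × 1.6 mg = 8.6 mg.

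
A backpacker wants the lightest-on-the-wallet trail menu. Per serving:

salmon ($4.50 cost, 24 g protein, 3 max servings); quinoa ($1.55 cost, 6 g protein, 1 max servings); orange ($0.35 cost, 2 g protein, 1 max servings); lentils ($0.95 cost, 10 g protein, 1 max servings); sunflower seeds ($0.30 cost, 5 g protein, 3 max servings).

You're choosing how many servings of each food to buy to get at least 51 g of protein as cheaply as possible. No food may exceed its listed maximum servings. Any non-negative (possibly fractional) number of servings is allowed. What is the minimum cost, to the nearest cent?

Cost per g of protein: sunflower seeds $0.0600, lentils $0.0950, orange $0.1750, salmon $0.1875, quinoa $0.2583.
Take 3 servings of sunflower seeds: +15.0 g protein for $0.90 (total $0.90, still need 36.0 g).
Take 1 serving of lentils: +10.0 g protein for $0.95 (total $1.85, still need 26.0 g).
Take 1 serving of orange: +2.0 g protein for $0.35 (total $2.20, still need 24.0 g).
Take 1 serving of salmon: +24.0 g protein for $4.50 (total $6.70, still need 0.0 g).
Greedy by cheapest-per-g is optimal for a single linear constraint, so the minimum cost is $6.70.

$6.70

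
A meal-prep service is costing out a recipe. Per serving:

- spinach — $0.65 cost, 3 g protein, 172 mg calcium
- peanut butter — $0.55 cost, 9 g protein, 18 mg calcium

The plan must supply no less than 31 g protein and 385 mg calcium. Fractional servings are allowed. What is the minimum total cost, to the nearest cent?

$2.80

spinach only: max(31/3, 385/172) = 10.33 servings → $6.72.
peanut butter only: max(31/9, 385/18) = 21.39 servings → $11.76.
spinach + peanut butter with both tight: 1.946 servings and 2.796 servings → $2.80.
So the least-cost plan costs $2.80.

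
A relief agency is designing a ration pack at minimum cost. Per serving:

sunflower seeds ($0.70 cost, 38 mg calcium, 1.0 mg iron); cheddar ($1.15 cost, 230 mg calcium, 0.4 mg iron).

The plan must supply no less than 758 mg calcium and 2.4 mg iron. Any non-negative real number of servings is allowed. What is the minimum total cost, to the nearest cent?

This is a tiny linear program; its minimum lies at a vertex of the feasible set. List the vertices and price them.
sunflower seeds only: max(758/38, 2.4/1.0) = 19.95 servings → $13.96.
cheddar only: max(758/230, 2.4/0.4) = 6 servings → $6.90.
sunflower seeds + cheddar with both tight: 1.158 servings and 3.104 servings → $4.38.
Cheapest feasible corner: $4.38.

$4.38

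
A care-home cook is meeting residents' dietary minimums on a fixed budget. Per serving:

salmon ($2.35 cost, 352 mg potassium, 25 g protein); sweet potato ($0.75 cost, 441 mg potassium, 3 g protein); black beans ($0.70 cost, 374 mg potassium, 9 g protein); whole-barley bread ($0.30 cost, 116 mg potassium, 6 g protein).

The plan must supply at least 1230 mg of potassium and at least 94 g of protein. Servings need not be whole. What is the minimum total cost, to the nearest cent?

$4.70

At the optimum either one food covers both requirements or two foods hit both targets exactly; no other combination can be cheaper.
salmon only: max(1230/352, 94/25) = 3.76 servings → $8.84.
sweet potato only: max(1230/441, 94/3) = 31.33 servings → $23.50.
black beans only: max(1230/374, 94/9) = 10.44 servings → $7.31.
whole-barley bread only: max(1230/116, 94/6) = 15.67 servings → $4.70.
salmon + sweet potato: the both-tight solution has a negative serving — not a feasible corner.
salmon + black beans: intersection lies outside the first quadrant.
salmon + whole-barley bread: intersection lies outside the first quadrant.
sweet potato + black beans: intersection lies outside the first quadrant.
sweet potato + whole-barley bread: intersection lies outside the first quadrant.
black beans + whole-barley bread with both targets exact would need a negative amount; discard.
Cheapest feasible corner: $4.70.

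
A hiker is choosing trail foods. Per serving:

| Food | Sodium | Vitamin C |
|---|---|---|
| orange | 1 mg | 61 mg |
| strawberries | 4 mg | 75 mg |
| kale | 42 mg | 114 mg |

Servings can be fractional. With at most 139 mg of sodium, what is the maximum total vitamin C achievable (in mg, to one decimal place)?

8479.0 mg

Vitamin C per mg sodium: orange 61, strawberries 18.75, kale 2.714.
With no serving limits, spend the whole sodium allowance on orange: 139 mg / 1 mg × 61 mg = 8479.0 mg.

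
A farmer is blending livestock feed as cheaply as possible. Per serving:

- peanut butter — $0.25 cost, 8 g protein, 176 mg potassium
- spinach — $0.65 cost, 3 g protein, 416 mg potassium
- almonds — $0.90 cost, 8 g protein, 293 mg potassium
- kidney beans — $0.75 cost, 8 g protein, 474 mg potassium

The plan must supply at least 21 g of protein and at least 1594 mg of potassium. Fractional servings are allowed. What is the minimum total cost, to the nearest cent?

peanut butter only: max(21/8, 1594/176) = 9.057 servings → $2.26.
spinach only: max(21/3, 1594/416) = 7 servings → $4.55.
almonds only: max(21/8, 1594/293) = 5.44 servings → $4.90.
kidney beans only: max(21/8, 1594/474) = 3.363 servings → $2.52.
peanut butter + spinach with both tight: 1.412 servings and 3.234 servings → $2.46.
peanut butter + almonds with both targets exact would need a negative amount; discard.
peanut butter + kidney beans with both targets exact would need a negative amount; discard.
spinach + almonds with both tight: 2.695 servings and 1.615 servings → $3.20.
spinach + kidney beans with both tight: 1.468 servings and 2.075 servings → $2.51.
almonds + kidney beans with both targets exact would need a negative amount; discard.
So the least-cost plan costs $2.26.

$2.26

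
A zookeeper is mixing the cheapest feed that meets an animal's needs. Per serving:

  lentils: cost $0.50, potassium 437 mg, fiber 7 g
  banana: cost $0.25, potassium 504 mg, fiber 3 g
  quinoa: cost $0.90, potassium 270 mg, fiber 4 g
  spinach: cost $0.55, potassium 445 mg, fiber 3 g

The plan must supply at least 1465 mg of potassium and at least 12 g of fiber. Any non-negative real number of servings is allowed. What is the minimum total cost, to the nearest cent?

$0.94

For a min-cost LP with two ≥-constraints, a basic feasible solution has at most two positive variables.
lentils only: max(1465/437, 12/7) = 3.352 servings → $1.68.
banana only: max(1465/504, 12/3) = 4 servings → $1.00.
quinoa only: max(1465/270, 12/4) = 5.426 servings → $4.88.
spinach only: max(1465/445, 12/3) = 4 servings → $2.20.
lentils + banana with both tight: 0.7456 servings and 2.26 servings → $0.94.
lentils + quinoa: intersection lies outside the first quadrant.
lentils + spinach with both tight: 0.5238 servings and 2.778 servings → $1.79.
banana + quinoa with both tight: 2.172 servings and 1.371 servings → $1.78.
banana + spinach: the both-tight solution has a negative serving — not a feasible corner.
quinoa + spinach with both tight: 0.9742 servings and 2.701 servings → $2.36.
The minimum over all feasible corners is $0.94.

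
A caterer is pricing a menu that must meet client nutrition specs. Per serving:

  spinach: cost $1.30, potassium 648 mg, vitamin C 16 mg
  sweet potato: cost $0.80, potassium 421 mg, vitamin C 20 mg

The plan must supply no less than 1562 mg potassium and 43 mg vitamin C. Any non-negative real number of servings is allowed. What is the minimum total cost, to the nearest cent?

$2.97

An LP optimum is at a vertex; with two nutrient constraints at most two foods are used. Check each candidate.
spinach only: max(1562/648, 43/16) = 2.688 servings → $3.49.
sweet potato only: max(1562/421, 43/20) = 3.71 servings → $2.97.
spinach + sweet potato with both tight: 2.111 servings and 0.4614 servings → $3.11.
So the least-cost plan costs $2.97.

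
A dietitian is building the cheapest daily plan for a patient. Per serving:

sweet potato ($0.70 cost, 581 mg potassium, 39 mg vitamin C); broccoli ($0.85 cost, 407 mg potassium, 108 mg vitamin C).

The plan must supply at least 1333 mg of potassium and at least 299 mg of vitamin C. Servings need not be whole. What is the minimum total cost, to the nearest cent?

This is a tiny linear program; its minimum lies at a vertex of the feasible set. List the vertices and price them.
sweet potato only: max(1333/581, 299/39) = 7.667 servings → $5.37.
broccoli only: max(1333/407, 299/108) = 3.275 servings → $2.78.
sweet potato + broccoli with both tight: 0.4751 servings and 2.597 servings → $2.54.
The minimum over all feasible corners is $2.54.

$2.54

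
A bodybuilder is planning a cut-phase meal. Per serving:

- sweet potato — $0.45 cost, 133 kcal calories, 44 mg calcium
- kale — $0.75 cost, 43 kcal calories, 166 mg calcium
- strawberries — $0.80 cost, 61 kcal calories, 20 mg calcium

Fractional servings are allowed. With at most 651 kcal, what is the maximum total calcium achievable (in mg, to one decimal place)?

Calcium per kcal: kale 3.86, sweet potato 0.3308, strawberries 0.3279.
With no serving limits, spend the whole calories allowance on kale: 651 kcal / 43 kcal × 166 mg = 2513.2 mg.

2513.2 mg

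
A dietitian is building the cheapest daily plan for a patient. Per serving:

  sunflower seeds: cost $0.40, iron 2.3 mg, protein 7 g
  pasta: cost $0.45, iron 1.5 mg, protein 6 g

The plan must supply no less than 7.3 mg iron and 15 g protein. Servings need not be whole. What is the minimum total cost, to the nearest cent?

$1.27

An LP optimum is at a vertex; with two nutrient constraints at most two foods are used. Check each candidate.
sunflower seeds only: max(7.3/2.3, 15/7) = 3.174 servings → $1.27.
pasta only: max(7.3/1.5, 15/6) = 4.867 servings → $2.19.
sunflower seeds + pasta: intersection lies outside the first quadrant.
The minimum over all feasible corners is $1.27.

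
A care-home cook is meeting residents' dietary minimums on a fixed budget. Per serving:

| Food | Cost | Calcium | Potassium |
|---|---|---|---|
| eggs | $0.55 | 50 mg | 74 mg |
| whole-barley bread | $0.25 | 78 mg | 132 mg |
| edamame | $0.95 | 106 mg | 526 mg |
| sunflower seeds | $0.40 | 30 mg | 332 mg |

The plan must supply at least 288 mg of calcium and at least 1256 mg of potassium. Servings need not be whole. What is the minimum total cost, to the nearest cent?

eggs only: max(288/50, 1256/74) = 16.97 servings → $9.34.
whole-barley bread only: max(288/78, 1256/132) = 9.515 servings → $2.38.
edamame only: max(288/106, 1256/526) = 2.717 servings → $2.58.
sunflower seeds only: max(288/30, 1256/332) = 9.6 servings → $3.84.
eggs + whole-barley bread: intersection lies outside the first quadrant.
eggs + edamame with both tight: 0.9944 servings and 2.248 servings → $2.68.
eggs + sunflower seeds with both tight: 4.029 servings and 2.885 servings → $3.37.
whole-barley bread + edamame with both tight: 0.6788 servings and 2.217 servings → $2.28.
whole-barley bread + sunflower seeds with both tight: 2.641 servings and 2.733 servings → $1.75.
edamame + sunflower seeds: the both-tight solution has a negative serving — not a feasible corner.
So the least-cost plan costs $1.75.

$1.75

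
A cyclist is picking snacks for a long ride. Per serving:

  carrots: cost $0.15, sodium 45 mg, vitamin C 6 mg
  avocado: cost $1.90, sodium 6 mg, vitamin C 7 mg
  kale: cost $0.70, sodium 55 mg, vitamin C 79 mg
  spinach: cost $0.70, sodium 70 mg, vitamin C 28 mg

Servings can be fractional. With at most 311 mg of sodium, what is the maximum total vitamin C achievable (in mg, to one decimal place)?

Vitamin C per mg sodium: kale 1.436, avocado 1.167, spinach 0.4, carrots 0.1333.
With no serving limits, spend the whole sodium allowance on kale: 311 mg / 55 mg × 79 mg = 446.7 mg.

446.7 mg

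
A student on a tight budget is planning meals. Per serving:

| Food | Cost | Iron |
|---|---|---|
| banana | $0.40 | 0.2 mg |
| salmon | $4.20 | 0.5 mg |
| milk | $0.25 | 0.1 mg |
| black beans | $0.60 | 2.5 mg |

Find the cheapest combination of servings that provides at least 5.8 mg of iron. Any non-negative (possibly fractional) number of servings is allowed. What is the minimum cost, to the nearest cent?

$1.39

Cost per mg of iron: black beans $0.2400, banana $2.0000, milk $2.5000, salmon $8.4000.
With no serving limits, use only black beans: 5.8 mg / 2.5 mg = 2.32 servings × $0.60 = $1.39.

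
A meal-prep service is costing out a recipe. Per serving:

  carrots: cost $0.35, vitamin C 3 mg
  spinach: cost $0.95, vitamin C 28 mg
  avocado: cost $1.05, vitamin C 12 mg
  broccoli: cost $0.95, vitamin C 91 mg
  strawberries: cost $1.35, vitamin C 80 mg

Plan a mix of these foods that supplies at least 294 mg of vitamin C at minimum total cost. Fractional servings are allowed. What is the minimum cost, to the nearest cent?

$3.07

Cost per mg of vitamin C: broccoli $0.0104, strawberries $0.0169, spinach $0.0339, avocado $0.0875, carrots $0.1167.
With no serving limits, use only broccoli: 294 mg / 91 mg = 3.231 servings × $0.95 = $3.07.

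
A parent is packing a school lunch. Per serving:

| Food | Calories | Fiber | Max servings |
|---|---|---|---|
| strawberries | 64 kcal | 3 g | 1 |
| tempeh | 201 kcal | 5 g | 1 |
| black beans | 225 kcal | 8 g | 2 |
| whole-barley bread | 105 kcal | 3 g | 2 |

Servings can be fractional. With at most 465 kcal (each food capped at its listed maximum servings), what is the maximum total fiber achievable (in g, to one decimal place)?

17.3 g

Fiber per kcal: strawberries 0.04688, black beans 0.03556, whole-barley bread 0.02857, tempeh 0.02488.
Take 1 serving of strawberries: uses 64 kcal, +3.0 g fiber (running total 3.0 g).
Take 1.782 servings of black beans: uses 401 kcal, +14.3 g fiber (running total 17.3 g).
Filling greedily by fiber-per-kcal is optimal for one linear limit, giving 17.3 g.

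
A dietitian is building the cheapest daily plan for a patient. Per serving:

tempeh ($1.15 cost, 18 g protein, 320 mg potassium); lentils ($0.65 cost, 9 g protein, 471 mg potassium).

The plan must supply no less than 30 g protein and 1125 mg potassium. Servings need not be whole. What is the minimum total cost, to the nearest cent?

$2.06

Minimising a linear cost over {protein ≥ 30, potassium ≥ 1125, servings ≥ 0} — the optimum is at a vertex, using one or two foods.
tempeh only: max(30/18, 1125/320) = 3.516 servings → $4.04.
lentils only: max(30/9, 1125/471) = 3.333 servings → $2.17.
tempeh + lentils with both tight: 0.7154 servings and 1.902 servings → $2.06.
So the least-cost plan costs $2.06.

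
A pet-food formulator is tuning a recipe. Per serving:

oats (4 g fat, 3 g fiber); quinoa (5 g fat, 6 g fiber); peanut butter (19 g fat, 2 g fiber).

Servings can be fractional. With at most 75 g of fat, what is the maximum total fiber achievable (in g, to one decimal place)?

Fiber per g fat: quinoa 1.2, oats 0.75, peanut butter 0.1053.
With no serving limits, spend the whole fat allowance on quinoa: 75 g / 5 g × 6 g = 90.0 g.

90.0 g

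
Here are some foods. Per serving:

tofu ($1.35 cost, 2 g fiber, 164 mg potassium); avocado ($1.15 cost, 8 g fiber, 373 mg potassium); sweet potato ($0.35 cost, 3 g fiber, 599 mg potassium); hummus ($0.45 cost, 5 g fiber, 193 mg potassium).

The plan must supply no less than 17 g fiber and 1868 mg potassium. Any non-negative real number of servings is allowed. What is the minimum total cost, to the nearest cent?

$1.73

The cheapest plan sits at a corner of the feasible region — with two constraints it uses at most two foods.
tofu only: max(17/2, 1868/164) = 11.39 servings → $15.38.
avocado only: max(17/8, 1868/373) = 5.008 servings → $5.76.
sweet potato only: max(17/3, 1868/599) = 5.667 servings → $1.98.
hummus only: max(17/5, 1868/193) = 9.679 servings → $4.36.
tofu + avocado with both targets exact would need a negative amount; discard.
tofu + sweet potato with both tight: 6.486 servings and 1.343 servings → $9.23.
tofu + hummus: intersection lies outside the first quadrant.
avocado + sweet potato with both tight: 1.247 servings and 2.342 servings → $2.25.
avocado + hummus with both targets exact would need a negative amount; discard.
sweet potato + hummus with both tight: 2.508 servings and 1.895 servings → $1.73.
Cheapest feasible corner: $1.73.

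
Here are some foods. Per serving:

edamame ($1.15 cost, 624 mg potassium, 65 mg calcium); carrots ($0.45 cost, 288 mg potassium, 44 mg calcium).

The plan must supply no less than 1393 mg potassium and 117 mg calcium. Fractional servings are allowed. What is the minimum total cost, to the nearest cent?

$2.18

The cheapest plan sits at a corner of the feasible region — with two constraints it uses at most two foods.
edamame only: max(1393/624, 117/65) = 2.232 servings → $2.57.
carrots only: max(1393/288, 117/44) = 4.837 servings → $2.18.
edamame + carrots: intersection lies outside the first quadrant.
Cheapest feasible corner: $2.18.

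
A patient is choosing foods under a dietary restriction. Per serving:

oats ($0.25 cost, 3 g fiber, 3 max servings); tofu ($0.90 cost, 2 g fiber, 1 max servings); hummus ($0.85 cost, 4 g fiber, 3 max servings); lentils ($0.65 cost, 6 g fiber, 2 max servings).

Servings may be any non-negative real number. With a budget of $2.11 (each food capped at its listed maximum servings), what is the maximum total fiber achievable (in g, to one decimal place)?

Fiber per dollar: oats 12, lentils 9.231, hummus 4.706, tofu 2.222.
Take 3 servings of oats: spends $0.75, +9.0 g fiber (running total 9.0 g).
Take 2 servings of lentils: spends $1.30, +12.0 g fiber (running total 21.0 g).
Take 0.07059 servings of hummus: spends $0.06, +0.3 g fiber (running total 21.3 g).
Greedy by best ratio exhausts the cost allowance optimally: 21.3 g.

21.3 g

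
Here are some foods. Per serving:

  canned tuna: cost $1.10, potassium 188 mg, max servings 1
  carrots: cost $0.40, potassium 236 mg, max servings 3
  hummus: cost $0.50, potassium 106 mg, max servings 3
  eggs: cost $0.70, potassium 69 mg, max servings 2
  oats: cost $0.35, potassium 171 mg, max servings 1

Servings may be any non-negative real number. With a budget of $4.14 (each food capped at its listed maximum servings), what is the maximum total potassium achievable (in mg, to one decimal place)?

1383.3 mg

Potassium per dollar: carrots 590, oats 488.6, hummus 212, canned tuna 170.9, eggs 98.57.
Take 3 servings of carrots: spends $1.20, +708.0 mg potassium (running total 708.0 mg).
Take 1 serving of oats: spends $0.35, +171.0 mg potassium (running total 879.0 mg).
Take 3 servings of hummus: spends $1.50, +318.0 mg potassium (running total 1197.0 mg).
Take 0.9909 servings of canned tuna: spends $1.09, +186.3 mg potassium (running total 1383.3 mg).
Filling greedily by potassium-per-dollar is optimal for one linear limit, giving 1383.3 mg.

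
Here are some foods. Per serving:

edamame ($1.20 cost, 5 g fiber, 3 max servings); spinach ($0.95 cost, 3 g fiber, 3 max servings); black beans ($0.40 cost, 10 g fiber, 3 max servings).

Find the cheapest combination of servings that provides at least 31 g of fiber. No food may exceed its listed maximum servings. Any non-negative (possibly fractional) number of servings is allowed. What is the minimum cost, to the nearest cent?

$1.44

Cost per g of fiber: black beans $0.0400, edamame $0.2400, spinach $0.3167.
Take 3 servings of black beans: +30.0 g fiber for $1.20 (total $1.20, still need 1.0 g).
Take 0.2 servings of edamame: +1.0 g fiber for $0.24 (total $1.44, still need 0.0 g).
Filling from the cheapest source first is optimal under one linear minimum: $1.44.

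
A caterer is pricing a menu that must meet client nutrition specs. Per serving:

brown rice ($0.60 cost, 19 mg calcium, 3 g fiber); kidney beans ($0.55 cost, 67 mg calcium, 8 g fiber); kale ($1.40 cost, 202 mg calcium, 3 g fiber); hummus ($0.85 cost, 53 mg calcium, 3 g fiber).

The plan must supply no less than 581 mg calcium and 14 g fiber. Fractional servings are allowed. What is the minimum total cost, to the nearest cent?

$4.09

brown rice only: max(581/19, 14/3) = 30.58 servings → $18.35.
kidney beans only: max(581/67, 14/8) = 8.672 servings → $4.77.
kale only: max(581/202, 14/3) = 4.667 servings → $6.53.
hummus only: max(581/53, 14/3) = 10.96 servings → $9.32.
brown rice + kidney beans: the both-tight solution has a negative serving — not a feasible corner.
brown rice + kale with both tight: 1.976 servings and 2.69 servings → $4.95.
brown rice + hummus: the both-tight solution has a negative serving — not a feasible corner.
kidney beans + kale with both tight: 0.7668 servings and 2.622 servings → $4.09.
kidney beans + hummus: intersection lies outside the first quadrant.
kale + hummus with both tight: 2.239 servings and 2.427 servings → $5.20.
Cheapest feasible corner: $4.09.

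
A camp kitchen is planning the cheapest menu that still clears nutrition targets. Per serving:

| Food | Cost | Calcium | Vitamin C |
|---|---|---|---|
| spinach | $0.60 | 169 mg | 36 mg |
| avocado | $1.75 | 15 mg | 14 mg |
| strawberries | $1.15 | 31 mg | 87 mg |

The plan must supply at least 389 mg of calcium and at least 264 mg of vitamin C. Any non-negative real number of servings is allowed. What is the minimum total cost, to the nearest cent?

$3.72

This is a tiny linear program; its minimum lies at a vertex of the feasible set. List the vertices and price them.
spinach only: max(389/169, 264/36) = 7.333 servings → $4.40.
avocado only: max(389/15, 264/14) = 25.93 servings → $45.38.
strawberries only: max(389/31, 264/87) = 12.55 servings → $14.43.
spinach + avocado with both tight: 0.8138 servings and 16.76 servings → $29.83.
spinach + strawberries with both tight: 1.888 servings and 2.253 servings → $3.72.
avocado + strawberries with both targets exact would need a negative amount; discard.
The minimum over all feasible corners is $3.72.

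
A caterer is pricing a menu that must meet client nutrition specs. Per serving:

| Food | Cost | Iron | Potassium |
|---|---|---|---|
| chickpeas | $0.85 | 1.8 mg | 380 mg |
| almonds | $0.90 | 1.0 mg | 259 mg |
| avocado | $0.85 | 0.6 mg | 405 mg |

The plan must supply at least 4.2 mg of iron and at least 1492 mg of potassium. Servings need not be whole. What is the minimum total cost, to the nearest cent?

chickpeas only: max(4.2/1.8, 1492/380) = 3.926 servings → $3.34.
almonds only: max(4.2/1.0, 1492/259) = 5.761 servings → $5.18.
avocado only: max(4.2/0.6, 1492/405) = 7 servings → $5.95.
chickpeas + almonds: the both-tight solution has a negative serving — not a feasible corner.
chickpeas + avocado with both tight: 1.608 servings and 2.175 servings → $3.22.
almonds + avocado with both tight: 3.228 servings and 1.619 servings → $4.28.
So the least-cost plan costs $3.22.

$3.22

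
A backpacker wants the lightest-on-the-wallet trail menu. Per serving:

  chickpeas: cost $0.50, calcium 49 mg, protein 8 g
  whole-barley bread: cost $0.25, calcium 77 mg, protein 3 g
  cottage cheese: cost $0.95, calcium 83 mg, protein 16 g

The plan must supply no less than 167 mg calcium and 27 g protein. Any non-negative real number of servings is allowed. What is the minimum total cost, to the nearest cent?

A basic optimal solution has at most two foods positive. Try each food alone and each pair with both targets met exactly.
chickpeas only: max(167/49, 27/8) = 3.408 servings → $1.70.
whole-barley bread only: max(167/77, 27/3) = 9 servings → $2.25.
cottage cheese only: max(167/83, 27/16) = 2.012 servings → $1.91.
chickpeas + whole-barley bread with both tight: 3.365 servings and 0.02772 servings → $1.69.
chickpeas + cottage cheese: the both-tight solution has a negative serving — not a feasible corner.
whole-barley bread + cottage cheese with both tight: 0.4385 servings and 1.605 servings → $1.63.
So the least-cost plan costs $1.63.

$1.63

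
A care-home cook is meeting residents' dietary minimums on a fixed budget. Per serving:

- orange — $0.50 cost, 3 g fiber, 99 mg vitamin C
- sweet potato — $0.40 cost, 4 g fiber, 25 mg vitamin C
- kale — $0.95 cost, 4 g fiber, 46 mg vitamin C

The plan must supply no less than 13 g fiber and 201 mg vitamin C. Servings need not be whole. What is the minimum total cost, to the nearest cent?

A basic optimal solution has at most two foods positive. Try each food alone and each pair with both targets met exactly.
orange only: max(13/3, 201/99) = 4.333 servings → $2.17.
sweet potato only: max(13/4, 201/25) = 8.04 servings → $3.22.
kale only: max(13/4, 201/46) = 4.37 servings → $4.15.
orange + sweet potato with both tight: 1.492 servings and 2.131 servings → $1.60.
orange + kale with both tight: 0.7984 servings and 2.651 servings → $2.92.
sweet potato + kale: the both-tight solution has a negative serving — not a feasible corner.
The minimum over all feasible corners is $1.60.

$1.60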